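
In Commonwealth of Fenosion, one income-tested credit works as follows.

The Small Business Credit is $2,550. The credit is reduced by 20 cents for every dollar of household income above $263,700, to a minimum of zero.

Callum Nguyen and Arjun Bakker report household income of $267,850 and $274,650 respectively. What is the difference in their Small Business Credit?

Callum ($267,850): Small Business Credit: 20% of the $4,150 excess over $263,700 is $830; credit = $2,550 − $830 = $1,720.
Arjun ($274,650): Small Business Credit: 20% of the $10,950 excess over $263,700 is $2,190; credit = $2,550 − $2,190 = $360.
Difference: |$1,720 − $360| = $1,360.

$1,360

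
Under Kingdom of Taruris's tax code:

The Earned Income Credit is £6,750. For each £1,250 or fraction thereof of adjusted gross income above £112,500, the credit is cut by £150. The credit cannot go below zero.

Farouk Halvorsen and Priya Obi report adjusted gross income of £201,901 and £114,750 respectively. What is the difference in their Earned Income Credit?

Farouk (£201,901): Earned Income Credit: income exceeds £112,500 by £89,401 → 72 increments × £150 = £10,800 ≥ base, so the credit is £0.
Priya (£114,750): Earned Income Credit: income exceeds £112,500 by £2,250, which is 2 full-or-partial £1,250 increments; reduction = 2 × £150 = £300, leaving £6,450.
Difference: |£0 − £6,450| = £6,450.

£6,450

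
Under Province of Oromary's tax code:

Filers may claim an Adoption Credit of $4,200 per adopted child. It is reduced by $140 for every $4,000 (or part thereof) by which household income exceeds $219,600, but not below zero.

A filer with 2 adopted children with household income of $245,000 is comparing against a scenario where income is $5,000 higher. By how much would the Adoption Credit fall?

At $245,000 — base = 2 × $4,200 = $8,400. income exceeds $219,600 by $25,400, which is 7 full-or-partial $4,000 increments; reduction = 7 × $140 = $980, leaving $7,420.
At $250,000 — base = 2 × $4,200 = $8,400. income exceeds $219,600 by $30,400, which is 8 full-or-partial $4,000 increments; reduction = 8 × $140 = $1,120, leaving $7,280.
Lost: $7,420 − $7,280 = $140.

$140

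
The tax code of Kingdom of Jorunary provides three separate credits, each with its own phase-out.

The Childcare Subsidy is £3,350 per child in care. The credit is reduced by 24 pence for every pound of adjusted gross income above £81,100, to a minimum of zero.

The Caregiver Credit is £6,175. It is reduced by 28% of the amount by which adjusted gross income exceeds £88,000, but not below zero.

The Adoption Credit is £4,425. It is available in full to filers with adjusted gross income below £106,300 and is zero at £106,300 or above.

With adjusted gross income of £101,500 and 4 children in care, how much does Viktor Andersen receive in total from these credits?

£15,324

Childcare Subsidy: base = 4 × £3,350 = £13,400. 24% of the £20,400 excess over £81,100 is £4,896; credit = £13,400 − £4,896 = £8,504.
Caregiver Credit: 28% of the £13,500 excess over £88,000 is £3,780; credit = £6,175 − £3,780 = £2,395.
Adoption Credit: £101,500 is below the £106,300 cutoff, so the full £4,425 applies.
Total: £8,504 + £2,395 + £4,425 = £15,324.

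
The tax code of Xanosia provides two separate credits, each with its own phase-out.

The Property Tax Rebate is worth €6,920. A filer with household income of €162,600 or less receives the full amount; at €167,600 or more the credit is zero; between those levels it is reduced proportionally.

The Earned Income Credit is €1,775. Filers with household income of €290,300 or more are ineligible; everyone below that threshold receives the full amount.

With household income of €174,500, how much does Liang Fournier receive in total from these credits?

Property Tax Rebate: €174,500 is at or above €167,600, so the credit is €0.
Earned Income Credit: €174,500 is below the €290,300 cutoff, so the full €1,775 applies.
Total: €0 + €1,775 = €1,775.

€1,775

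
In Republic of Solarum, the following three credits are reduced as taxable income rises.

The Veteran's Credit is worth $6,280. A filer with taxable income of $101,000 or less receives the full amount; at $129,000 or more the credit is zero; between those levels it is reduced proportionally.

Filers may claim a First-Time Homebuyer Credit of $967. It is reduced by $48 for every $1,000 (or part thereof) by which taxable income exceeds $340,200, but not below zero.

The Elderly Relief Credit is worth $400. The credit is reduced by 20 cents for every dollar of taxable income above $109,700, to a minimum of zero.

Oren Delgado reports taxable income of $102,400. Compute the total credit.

$7,333

Veteran's Credit: $102,400 is $1,400 into a $28,000 phase-out range, leaving 26,600/28,000 of the credit: $6,280 × 26,600/28,000 = $5,966.
First-Time Homebuyer Credit: $102,400 is at or below the $340,200 threshold, so the full $967 applies.
Elderly Relief Credit: $102,400 is at or below the $109,700 threshold, so the full $400 applies.
Total: $5,966 + $967 + $400 = $7,333.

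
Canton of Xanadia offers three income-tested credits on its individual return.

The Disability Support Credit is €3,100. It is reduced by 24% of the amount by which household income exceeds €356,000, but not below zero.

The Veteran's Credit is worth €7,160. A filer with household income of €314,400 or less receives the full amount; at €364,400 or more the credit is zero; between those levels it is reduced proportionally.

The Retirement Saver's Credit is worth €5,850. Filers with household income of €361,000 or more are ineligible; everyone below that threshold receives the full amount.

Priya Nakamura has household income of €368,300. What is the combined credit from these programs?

€148

Disability Support Credit: 24% of the €12,300 excess over €356,000 is €2,952; credit = €3,100 − €2,952 = €148.
Veteran's Credit: €368,300 is at or above €364,400, so the credit is €0.
Retirement Saver's Credit: €368,300 meets or exceeds the €361,000 cutoff, so the credit is €0.
Total: €148 + €0 + €0 = €148.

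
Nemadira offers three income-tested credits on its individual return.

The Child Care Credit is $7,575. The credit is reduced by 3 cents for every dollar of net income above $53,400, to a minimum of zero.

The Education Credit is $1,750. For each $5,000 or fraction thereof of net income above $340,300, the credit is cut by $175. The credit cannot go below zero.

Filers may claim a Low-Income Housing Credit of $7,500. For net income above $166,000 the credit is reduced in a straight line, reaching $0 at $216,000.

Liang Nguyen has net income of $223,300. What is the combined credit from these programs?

$4,228

Child Care Credit: 3% of the $169,900 excess over $53,400 is $5,097; credit = $7,575 − $5,097 = $2,478.
Education Credit: $223,300 is at or below the $340,300 threshold, so the full $1,750 applies.
Low-Income Housing Credit: $223,300 is at or above $216,000, so the credit is $0.
Total: $2,478 + $1,750 + $0 = $4,228.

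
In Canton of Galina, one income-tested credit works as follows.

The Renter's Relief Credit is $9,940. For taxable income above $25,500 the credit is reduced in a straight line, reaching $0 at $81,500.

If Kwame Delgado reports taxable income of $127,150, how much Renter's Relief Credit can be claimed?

Renter's Relief Credit: $127,150 is at or above $81,500, so the credit is $0.

$0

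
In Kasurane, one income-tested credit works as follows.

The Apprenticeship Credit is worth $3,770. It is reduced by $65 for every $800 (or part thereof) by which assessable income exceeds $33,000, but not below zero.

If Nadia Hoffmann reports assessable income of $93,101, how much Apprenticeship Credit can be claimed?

Apprenticeship Credit: income exceeds $33,000 by $60,101 → 76 increments × $65 = $4,940 ≥ base, so the credit is $0.

$0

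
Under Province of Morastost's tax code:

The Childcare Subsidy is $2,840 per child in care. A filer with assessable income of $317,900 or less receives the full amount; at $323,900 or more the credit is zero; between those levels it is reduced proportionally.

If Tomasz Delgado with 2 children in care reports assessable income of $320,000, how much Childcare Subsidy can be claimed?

$3,692

Childcare Subsidy: base = 2 × $2,840 = $5,680. $320,000 is $2,100 into a $6,000 phase-out range, leaving 3,900/6,000 of the credit: $5,680 × 3,900/6,000 = $3,692.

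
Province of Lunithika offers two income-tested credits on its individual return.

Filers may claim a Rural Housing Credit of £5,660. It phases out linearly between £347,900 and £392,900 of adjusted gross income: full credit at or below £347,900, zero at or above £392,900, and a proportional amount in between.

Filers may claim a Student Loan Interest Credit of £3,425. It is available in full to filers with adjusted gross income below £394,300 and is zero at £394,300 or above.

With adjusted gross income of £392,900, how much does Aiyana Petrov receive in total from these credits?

£3,425

Rural Housing Credit: £392,900 is at or above £392,900, so the credit is £0.
Student Loan Interest Credit: £392,900 is below the £394,300 cutoff, so the full £3,425 applies.
Total: £0 + £3,425 = £3,425.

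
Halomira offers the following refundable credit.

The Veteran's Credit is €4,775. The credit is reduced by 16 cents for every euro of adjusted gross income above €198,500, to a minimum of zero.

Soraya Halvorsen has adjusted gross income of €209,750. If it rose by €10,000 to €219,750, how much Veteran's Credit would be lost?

€1,600

At €209,750 — 16% of the €11,250 excess over €198,500 is €1,800; credit = €4,775 − €1,800 = €2,975.
At €219,750 — 16% of the €21,250 excess over €198,500 is €3,400; credit = €4,775 − €3,400 = €1,375.
Lost: €2,975 − €1,375 = €1,600.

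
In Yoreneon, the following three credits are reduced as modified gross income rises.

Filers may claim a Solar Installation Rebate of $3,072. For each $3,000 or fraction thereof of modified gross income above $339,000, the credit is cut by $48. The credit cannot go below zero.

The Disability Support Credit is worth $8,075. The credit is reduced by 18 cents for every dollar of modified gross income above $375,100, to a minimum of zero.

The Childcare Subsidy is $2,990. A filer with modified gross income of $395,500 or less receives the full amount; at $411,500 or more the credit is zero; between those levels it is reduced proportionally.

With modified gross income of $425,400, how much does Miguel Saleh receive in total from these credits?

Solar Installation Rebate: income exceeds $339,000 by $86,400, which is 29 full-or-partial $3,000 increments; reduction = 29 × $48 = $1,392, leaving $1,680.
Disability Support Credit: 18% of the $50,300 excess over $375,100 is $9,054 ≥ base, so the credit is $0.
Childcare Subsidy: $425,400 is at or above $411,500, so the credit is $0.
Total: $1,680 + $0 + $0 = $1,680.

$1,680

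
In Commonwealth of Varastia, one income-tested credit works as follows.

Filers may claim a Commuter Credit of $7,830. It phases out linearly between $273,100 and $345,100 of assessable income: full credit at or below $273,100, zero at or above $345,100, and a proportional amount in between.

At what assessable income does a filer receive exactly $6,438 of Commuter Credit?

$285,900

$6,438 is 6,438/7,830 of the full $7,830, so 1,392/7,830 of the $72,000 range has been used: income = $273,100 + $72,000 × 1,392/7,830 = $285,900.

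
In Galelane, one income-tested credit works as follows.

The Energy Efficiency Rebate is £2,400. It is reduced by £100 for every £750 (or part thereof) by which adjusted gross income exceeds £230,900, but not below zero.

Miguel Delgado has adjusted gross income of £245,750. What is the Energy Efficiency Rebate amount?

Energy Efficiency Rebate: income exceeds £230,900 by £14,850, which is 20 full-or-partial £750 increments; reduction = 20 × £100 = £2,000, leaving £400.

£400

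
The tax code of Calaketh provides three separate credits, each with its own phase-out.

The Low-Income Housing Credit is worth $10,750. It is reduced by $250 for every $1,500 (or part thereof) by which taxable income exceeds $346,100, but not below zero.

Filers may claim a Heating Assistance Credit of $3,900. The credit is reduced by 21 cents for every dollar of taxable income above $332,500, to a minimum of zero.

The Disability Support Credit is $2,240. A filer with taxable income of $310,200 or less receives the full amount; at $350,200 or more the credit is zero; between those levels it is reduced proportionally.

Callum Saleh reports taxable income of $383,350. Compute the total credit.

Low-Income Housing Credit: income exceeds $346,100 by $37,250, which is 25 full-or-partial $1,500 increments; reduction = 25 × $250 = $6,250, leaving $4,500.
Heating Assistance Credit: 21% of the $50,850 excess over $332,500 is $10,678.50 ≥ base, so the credit is $0.
Disability Support Credit: $383,350 is at or above $350,200, so the credit is $0.
Total: $4,500 + $0 + $0 = $4,500.

$4,500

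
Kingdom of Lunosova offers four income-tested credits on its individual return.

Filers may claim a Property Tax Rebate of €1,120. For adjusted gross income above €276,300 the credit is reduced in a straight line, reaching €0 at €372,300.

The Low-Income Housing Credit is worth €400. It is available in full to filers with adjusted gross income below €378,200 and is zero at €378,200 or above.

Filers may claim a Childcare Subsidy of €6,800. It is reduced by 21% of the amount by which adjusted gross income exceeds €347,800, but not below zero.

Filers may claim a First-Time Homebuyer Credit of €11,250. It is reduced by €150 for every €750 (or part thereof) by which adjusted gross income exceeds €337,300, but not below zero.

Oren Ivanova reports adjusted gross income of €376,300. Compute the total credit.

€4,665

Property Tax Rebate: €376,300 is at or above €372,300, so the credit is €0.
Low-Income Housing Credit: €376,300 is below the €378,200 cutoff, so the full €400 applies.
Childcare Subsidy: 21% of the €28,500 excess over €347,800 is €5,985; credit = €6,800 − €5,985 = €815.
First-Time Homebuyer Credit: income exceeds €337,300 by €39,000, which is 52 full-or-partial €750 increments; reduction = 52 × €150 = €7,800, leaving €3,450.
Total: €0 + €400 + €815 + €3,450 = €4,665.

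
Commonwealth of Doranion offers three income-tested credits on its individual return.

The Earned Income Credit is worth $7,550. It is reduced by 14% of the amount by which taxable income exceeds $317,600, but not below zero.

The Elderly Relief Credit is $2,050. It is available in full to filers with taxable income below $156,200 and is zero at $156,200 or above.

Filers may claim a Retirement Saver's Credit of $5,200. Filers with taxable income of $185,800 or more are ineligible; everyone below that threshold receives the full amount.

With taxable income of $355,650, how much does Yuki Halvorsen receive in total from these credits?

$2,223

Earned Income Credit: 14% of the $38,050 excess over $317,600 is $5,327; credit = $7,550 − $5,327 = $2,223.
Elderly Relief Credit: $355,650 meets or exceeds the $156,200 cutoff, so the credit is $0.
Retirement Saver's Credit: $355,650 meets or exceeds the $185,800 cutoff, so the credit is $0.
Total: $2,223 + $0 + $0 = $2,223.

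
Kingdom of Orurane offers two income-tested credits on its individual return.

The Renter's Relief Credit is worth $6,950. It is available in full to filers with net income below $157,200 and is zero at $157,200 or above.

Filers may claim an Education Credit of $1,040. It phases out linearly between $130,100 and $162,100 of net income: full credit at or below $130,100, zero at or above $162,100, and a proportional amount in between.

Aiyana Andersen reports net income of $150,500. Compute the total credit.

Renter's Relief Credit: $150,500 is below the $157,200 cutoff, so the full $6,950 applies.
Education Credit: $150,500 is $20,400 into a $32,000 phase-out range, leaving 11,600/32,000 of the credit: $1,040 × 11,600/32,000 = $377.
Total: $6,950 + $377 = $7,327.

$7,327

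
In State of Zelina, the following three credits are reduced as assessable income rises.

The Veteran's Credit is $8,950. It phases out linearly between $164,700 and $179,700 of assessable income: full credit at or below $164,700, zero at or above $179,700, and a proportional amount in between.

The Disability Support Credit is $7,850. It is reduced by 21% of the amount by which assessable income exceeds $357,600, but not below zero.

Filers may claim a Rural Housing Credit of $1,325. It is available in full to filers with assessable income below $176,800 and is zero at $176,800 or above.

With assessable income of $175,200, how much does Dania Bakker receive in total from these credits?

$11,860

Veteran's Credit: $175,200 is $10,500 into a $15,000 phase-out range, leaving 4,500/15,000 of the credit: $8,950 × 4,500/15,000 = $2,685.
Disability Support Credit: $175,200 is at or below the $357,600 threshold, so the full $7,850 applies.
Rural Housing Credit: $175,200 is below the $176,800 cutoff, so the full $1,325 applies.
Total: $2,685 + $7,850 + $1,325 = $11,860.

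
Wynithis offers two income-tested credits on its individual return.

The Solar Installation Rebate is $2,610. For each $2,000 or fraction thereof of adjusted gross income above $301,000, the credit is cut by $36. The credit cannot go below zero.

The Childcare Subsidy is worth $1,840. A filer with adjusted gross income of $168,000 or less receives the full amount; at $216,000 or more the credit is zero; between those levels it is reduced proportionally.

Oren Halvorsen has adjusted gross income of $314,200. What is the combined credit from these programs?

$2,358

Solar Installation Rebate: income exceeds $301,000 by $13,200, which is 7 full-or-partial $2,000 increments; reduction = 7 × $36 = $252, leaving $2,358.
Childcare Subsidy: $314,200 is at or above $216,000, so the credit is $0.
Total: $2,358 + $0 = $2,358.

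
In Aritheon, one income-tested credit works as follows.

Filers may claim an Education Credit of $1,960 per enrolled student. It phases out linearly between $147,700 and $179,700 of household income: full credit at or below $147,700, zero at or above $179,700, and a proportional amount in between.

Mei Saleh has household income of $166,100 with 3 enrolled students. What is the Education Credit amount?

$2,499

Education Credit: base = 3 × $1,960 = $5,880. $166,100 is $18,400 into a $32,000 phase-out range, leaving 13,600/32,000 of the credit: $5,880 × 13,600/32,000 = $2,499.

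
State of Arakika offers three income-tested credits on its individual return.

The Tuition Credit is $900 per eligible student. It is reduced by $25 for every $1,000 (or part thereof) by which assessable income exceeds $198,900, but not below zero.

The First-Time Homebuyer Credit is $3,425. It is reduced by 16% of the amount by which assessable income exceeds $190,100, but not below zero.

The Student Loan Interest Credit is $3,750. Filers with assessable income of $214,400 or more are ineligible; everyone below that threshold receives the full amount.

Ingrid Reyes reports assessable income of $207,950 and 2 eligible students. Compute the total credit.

$5,869

Tuition Credit: base = 2 × $900 = $1,800. income exceeds $198,900 by $9,050, which is 10 full-or-partial $1,000 increments; reduction = 10 × $25 = $250, leaving $1,550.
First-Time Homebuyer Credit: 16% of the $17,850 excess over $190,100 is $2,856; credit = $3,425 − $2,856 = $569.
Student Loan Interest Credit: $207,950 is below the $214,400 cutoff, so the full $3,750 applies.
Total: $1,550 + $569 + $3,750 = $5,869.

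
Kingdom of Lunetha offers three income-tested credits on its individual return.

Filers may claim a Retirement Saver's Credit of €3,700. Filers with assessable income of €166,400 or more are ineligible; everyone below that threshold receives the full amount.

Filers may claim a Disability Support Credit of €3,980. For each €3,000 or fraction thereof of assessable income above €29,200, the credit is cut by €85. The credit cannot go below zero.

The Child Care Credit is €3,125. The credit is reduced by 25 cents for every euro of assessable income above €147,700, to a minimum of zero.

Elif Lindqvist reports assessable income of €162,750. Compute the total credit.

€3,855

Retirement Saver's Credit: €162,750 is below the €166,400 cutoff, so the full €3,700 applies.
Disability Support Credit: income exceeds €29,200 by €133,550, which is 45 full-or-partial €3,000 increments; reduction = 45 × €85 = €3,825, leaving €155.
Child Care Credit: 25% of the €15,050 excess over €147,700 is €3,762.50 ≥ base, so the credit is €0.
Total: €3,700 + €155 + €0 = €3,855.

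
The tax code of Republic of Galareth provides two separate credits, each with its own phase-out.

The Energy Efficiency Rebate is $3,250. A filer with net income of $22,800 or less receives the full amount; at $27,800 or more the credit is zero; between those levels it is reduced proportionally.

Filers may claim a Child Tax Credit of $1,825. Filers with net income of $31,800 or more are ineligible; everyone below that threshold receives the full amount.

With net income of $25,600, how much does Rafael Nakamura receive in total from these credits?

Energy Efficiency Rebate: $25,600 is $2,800 into a $5,000 phase-out range, leaving 2,200/5,000 of the credit: $3,250 × 2,200/5,000 = $1,430.
Child Tax Credit: $25,600 is below the $31,800 cutoff, so the full $1,825 applies.
Total: $1,430 + $1,825 = $3,255.

$3,255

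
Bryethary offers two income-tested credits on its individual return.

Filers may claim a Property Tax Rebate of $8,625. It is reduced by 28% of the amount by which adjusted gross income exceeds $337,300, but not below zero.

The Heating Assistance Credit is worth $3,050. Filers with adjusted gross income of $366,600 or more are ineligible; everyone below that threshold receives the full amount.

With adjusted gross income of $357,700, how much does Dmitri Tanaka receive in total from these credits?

$5,963

Property Tax Rebate: 28% of the $20,400 excess over $337,300 is $5,712; credit = $8,625 − $5,712 = $2,913.
Heating Assistance Credit: $357,700 is below the $366,600 cutoff, so the full $3,050 applies.
Total: $2,913 + $3,050 = $5,963.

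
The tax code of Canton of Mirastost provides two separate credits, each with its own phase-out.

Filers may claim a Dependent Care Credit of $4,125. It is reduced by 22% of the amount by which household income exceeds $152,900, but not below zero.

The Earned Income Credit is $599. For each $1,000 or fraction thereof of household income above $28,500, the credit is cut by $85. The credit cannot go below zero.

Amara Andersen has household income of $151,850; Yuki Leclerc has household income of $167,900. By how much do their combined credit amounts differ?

$3,300

Amara ($151,850): Dependent Care Credit: $151,850 is at or below the $152,900 threshold, so the full $4,125 applies. Earned Income Credit: income exceeds $28,500 by $123,350 → 124 increments × $85 = $10,540 ≥ base, so the credit is $0. total $4,125 + $0 = $4,125
Yuki ($167,900): Dependent Care Credit: 22% of the $15,000 excess over $152,900 is $3,300; credit = $4,125 − $3,300 = $825. Earned Income Credit: income exceeds $28,500 by $139,400 → 140 increments × $85 = $11,900 ≥ base, so the credit is $0. total $825 + $0 = $825
Difference: |$4,125 − $825| = $3,300.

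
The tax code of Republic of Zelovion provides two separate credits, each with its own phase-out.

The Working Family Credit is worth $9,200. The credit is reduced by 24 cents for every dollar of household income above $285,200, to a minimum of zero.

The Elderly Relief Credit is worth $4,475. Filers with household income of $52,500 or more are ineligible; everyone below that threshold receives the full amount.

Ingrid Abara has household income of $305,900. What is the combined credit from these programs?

Working Family Credit: 24% of the $20,700 excess over $285,200 is $4,968; credit = $9,200 − $4,968 = $4,232.
Elderly Relief Credit: $305,900 meets or exceeds the $52,500 cutoff, so the credit is $0.
Total: $4,232 + $0 = $4,232.

$4,232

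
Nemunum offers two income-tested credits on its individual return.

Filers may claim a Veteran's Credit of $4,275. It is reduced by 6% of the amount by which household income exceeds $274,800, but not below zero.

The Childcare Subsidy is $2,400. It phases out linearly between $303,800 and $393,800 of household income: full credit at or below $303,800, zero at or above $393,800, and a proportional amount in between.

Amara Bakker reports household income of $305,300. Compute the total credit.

Veteran's Credit: 6% of the $30,500 excess over $274,800 is $1,830; credit = $4,275 − $1,830 = $2,445.
Childcare Subsidy: $305,300 is $1,500 into a $90,000 phase-out range, leaving 88,500/90,000 of the credit: $2,400 × 88,500/90,000 = $2,360.
Total: $2,445 + $2,360 = $4,805.

$4,805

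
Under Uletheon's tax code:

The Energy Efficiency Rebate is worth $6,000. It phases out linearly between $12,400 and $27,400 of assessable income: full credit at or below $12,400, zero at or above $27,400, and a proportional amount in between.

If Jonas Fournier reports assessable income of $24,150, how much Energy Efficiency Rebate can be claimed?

Energy Efficiency Rebate: $24,150 is $11,750 into a $15,000 phase-out range, leaving 3,250/15,000 of the credit: $6,000 × 3,250/15,000 = $1,300.

$1,300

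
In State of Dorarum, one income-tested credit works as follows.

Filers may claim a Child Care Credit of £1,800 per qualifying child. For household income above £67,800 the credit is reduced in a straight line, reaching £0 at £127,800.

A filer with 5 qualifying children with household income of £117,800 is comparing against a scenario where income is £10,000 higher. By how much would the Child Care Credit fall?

£1,500

At £117,800 — base = 5 × £1,800 = £9,000. £117,800 is £50,000 into a £60,000 phase-out range, leaving 10,000/60,000 of the credit: £9,000 × 10,000/60,000 = £1,500.
At £127,800 — base = 5 × £1,800 = £9,000. £127,800 is at or above £127,800, so the credit is £0.
Lost: £1,500 − £0 = £1,500.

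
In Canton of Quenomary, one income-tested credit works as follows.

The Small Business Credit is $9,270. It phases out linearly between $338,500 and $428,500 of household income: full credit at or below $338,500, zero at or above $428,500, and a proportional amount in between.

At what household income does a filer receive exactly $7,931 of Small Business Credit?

$7,931 is 7,931/9,270 of the full $9,270, so 1,339/9,270 of the $90,000 range has been used: income = $338,500 + $90,000 × 1,339/9,270 = $351,500.

$351,500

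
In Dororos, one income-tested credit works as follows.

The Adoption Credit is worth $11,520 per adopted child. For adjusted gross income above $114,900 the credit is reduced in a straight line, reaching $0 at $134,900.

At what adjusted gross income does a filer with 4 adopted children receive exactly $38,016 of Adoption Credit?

Full credit = 4 × $11,520 = $46,080.
$38,016 is 38,016/46,080 of the full $46,080, so 8,064/46,080 of the $20,000 range has been used: income = $114,900 + $20,000 × 8,064/46,080 = $118,400.

$118,400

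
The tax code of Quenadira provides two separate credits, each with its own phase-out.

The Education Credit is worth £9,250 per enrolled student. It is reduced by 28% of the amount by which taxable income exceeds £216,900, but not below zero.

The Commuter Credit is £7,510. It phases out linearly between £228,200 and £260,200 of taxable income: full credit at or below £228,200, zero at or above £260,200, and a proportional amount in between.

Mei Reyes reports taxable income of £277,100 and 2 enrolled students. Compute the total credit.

Education Credit: base = 2 × £9,250 = £18,500. 28% of the £60,200 excess over £216,900 is £16,856; credit = £18,500 − £16,856 = £1,644.
Commuter Credit: £277,100 is at or above £260,200, so the credit is £0.
Total: £1,644 + £0 = £1,644.

£1,644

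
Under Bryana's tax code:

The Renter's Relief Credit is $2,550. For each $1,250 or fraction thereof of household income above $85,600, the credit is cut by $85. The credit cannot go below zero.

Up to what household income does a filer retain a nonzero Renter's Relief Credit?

$121,850

After 29 increments the reduction is 29 × $85 = $2,465, leaving $85; one more increment wipes it out. Increment 29 ends at excess 29 × $1,250 = $36,250, so the highest qualifying income is $85,600 + $36,250 = $121,850.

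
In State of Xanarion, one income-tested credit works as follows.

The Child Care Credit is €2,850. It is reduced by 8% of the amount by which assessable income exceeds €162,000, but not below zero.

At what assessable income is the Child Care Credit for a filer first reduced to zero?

€197,625

The credit falls by 8% of each euro above €162,000, so it reaches zero when the excess is €2,850 / 8% = €35,625: income = €162,000 + €35,625 = €197,625.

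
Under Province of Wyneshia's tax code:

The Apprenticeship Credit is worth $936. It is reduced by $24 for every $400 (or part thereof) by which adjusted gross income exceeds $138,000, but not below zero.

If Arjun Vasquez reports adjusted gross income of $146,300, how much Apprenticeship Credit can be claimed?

Apprenticeship Credit: income exceeds $138,000 by $8,300, which is 21 full-or-partial $400 increments; reduction = 21 × $24 = $504, leaving $432.

$432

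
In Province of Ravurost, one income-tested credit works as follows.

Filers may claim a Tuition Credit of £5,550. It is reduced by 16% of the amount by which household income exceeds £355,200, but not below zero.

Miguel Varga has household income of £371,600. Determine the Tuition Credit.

Tuition Credit: 16% of the £16,400 excess over £355,200 is £2,624; credit = £5,550 − £2,624 = £2,926.

£2,926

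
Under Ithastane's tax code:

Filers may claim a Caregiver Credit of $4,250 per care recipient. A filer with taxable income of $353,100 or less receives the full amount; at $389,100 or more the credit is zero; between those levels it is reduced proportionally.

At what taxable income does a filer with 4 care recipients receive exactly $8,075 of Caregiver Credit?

$372,000

Full credit = 4 × $4,250 = $17,000.
$8,075 is 8,075/17,000 of the full $17,000, so 8,925/17,000 of the $36,000 range has been used: income = $353,100 + $36,000 × 8,925/17,000 = $372,000.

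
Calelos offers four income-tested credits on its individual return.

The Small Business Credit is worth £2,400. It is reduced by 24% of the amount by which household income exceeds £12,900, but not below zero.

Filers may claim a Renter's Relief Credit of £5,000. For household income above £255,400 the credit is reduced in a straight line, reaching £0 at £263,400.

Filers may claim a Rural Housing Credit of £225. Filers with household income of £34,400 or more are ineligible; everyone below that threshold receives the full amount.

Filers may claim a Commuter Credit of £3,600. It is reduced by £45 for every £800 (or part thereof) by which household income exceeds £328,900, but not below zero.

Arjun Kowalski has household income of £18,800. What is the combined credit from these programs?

Small Business Credit: 24% of the £5,900 excess over £12,900 is £1,416; credit = £2,400 − £1,416 = £984.
Renter's Relief Credit: £18,800 is at or below the £255,400 threshold, so the full £5,000 applies.
Rural Housing Credit: £18,800 is below the £34,400 cutoff, so the full £225 applies.
Commuter Credit: £18,800 is at or below the £328,900 threshold, so the full £3,600 applies.
Total: £984 + £5,000 + £225 + £3,600 = £9,809.

£9,809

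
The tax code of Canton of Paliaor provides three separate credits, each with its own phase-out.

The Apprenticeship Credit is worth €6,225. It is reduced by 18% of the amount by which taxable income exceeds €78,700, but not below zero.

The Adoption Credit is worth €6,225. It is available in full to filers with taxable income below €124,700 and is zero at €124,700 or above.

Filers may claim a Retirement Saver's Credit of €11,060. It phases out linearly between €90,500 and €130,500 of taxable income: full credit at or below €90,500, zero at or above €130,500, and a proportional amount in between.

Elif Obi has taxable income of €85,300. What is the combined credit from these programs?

Apprenticeship Credit: 18% of the €6,600 excess over €78,700 is €1,188; credit = €6,225 − €1,188 = €5,037.
Adoption Credit: €85,300 is below the €124,700 cutoff, so the full €6,225 applies.
Retirement Saver's Credit: €85,300 is at or below the €90,500 threshold, so the full €11,060 applies.
Total: €5,037 + €6,225 + €11,060 = €22,322.

€22,322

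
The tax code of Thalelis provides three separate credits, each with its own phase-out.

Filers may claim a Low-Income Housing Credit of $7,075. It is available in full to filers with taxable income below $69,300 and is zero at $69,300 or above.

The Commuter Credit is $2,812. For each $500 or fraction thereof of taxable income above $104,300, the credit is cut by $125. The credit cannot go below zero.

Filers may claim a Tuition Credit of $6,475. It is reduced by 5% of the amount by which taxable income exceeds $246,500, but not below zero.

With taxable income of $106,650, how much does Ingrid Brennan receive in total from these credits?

Low-Income Housing Credit: $106,650 meets or exceeds the $69,300 cutoff, so the credit is $0.
Commuter Credit: income exceeds $104,300 by $2,350, which is 5 full-or-partial $500 increments; reduction = 5 × $125 = $625, leaving $2,187.
Tuition Credit: $106,650 is at or below the $246,500 threshold, so the full $6,475 applies.
Total: $0 + $2,187 + $6,475 = $8,662.

$8,662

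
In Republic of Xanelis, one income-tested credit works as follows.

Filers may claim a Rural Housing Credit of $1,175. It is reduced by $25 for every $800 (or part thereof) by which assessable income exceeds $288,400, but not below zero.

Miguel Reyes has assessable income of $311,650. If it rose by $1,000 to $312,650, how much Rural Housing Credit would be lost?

At $311,650 — income exceeds $288,400 by $23,250, which is 30 full-or-partial $800 increments; reduction = 30 × $25 = $750, leaving $425.
At $312,650 — income exceeds $288,400 by $24,250, which is 31 full-or-partial $800 increments; reduction = 31 × $25 = $775, leaving $400.
Lost: $425 − $400 = $25.

$25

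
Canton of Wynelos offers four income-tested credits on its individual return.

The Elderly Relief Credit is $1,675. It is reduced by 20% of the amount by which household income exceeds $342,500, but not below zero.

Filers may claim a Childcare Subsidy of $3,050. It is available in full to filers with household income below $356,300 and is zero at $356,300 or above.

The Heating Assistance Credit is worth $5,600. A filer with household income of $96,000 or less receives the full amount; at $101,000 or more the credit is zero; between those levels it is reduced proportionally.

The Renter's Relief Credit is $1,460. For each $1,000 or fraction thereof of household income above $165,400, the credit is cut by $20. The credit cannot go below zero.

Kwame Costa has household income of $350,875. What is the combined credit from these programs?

$3,050

Elderly Relief Credit: 20% of the $8,375 excess over $342,500 is $1,675 ≥ base, so the credit is $0.
Childcare Subsidy: $350,875 is below the $356,300 cutoff, so the full $3,050 applies.
Heating Assistance Credit: $350,875 is at or above $101,000, so the credit is $0.
Renter's Relief Credit: income exceeds $165,400 by $185,475 → 186 increments × $20 = $3,720 ≥ base, so the credit is $0.
Total: $0 + $3,050 + $0 + $0 = $3,050.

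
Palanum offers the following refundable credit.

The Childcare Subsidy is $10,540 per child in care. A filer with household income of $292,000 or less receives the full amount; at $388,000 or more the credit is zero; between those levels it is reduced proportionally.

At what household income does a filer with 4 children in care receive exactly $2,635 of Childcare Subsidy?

Full credit = 4 × $10,540 = $42,160.
$2,635 is 2,635/42,160 of the full $42,160, so 39,525/42,160 of the $96,000 range has been used: income = $292,000 + $96,000 × 39,525/42,160 = $382,000.

$382,000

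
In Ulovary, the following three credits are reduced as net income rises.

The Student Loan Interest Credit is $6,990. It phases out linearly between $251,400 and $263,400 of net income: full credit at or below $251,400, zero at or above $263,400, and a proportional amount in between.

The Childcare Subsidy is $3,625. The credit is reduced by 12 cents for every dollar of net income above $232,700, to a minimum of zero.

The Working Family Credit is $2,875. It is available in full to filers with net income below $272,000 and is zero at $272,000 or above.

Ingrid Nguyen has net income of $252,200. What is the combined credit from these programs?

$10,684

Student Loan Interest Credit: $252,200 is $800 into a $12,000 phase-out range, leaving 11,200/12,000 of the credit: $6,990 × 11,200/12,000 = $6,524.
Childcare Subsidy: 12% of the $19,500 excess over $232,700 is $2,340; credit = $3,625 − $2,340 = $1,285.
Working Family Credit: $252,200 is below the $272,000 cutoff, so the full $2,875 applies.
Total: $6,524 + $1,285 + $2,875 = $10,684.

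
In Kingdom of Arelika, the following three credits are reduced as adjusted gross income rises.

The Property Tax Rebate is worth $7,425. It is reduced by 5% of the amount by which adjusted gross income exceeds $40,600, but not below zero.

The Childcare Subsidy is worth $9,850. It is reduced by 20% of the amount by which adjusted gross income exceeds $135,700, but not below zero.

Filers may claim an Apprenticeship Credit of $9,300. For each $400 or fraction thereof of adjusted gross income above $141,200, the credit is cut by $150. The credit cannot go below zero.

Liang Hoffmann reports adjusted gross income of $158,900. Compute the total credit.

Property Tax Rebate: 5% of the $118,300 excess over $40,600 is $5,915; credit = $7,425 − $5,915 = $1,510.
Childcare Subsidy: 20% of the $23,200 excess over $135,700 is $4,640; credit = $9,850 − $4,640 = $5,210.
Apprenticeship Credit: income exceeds $141,200 by $17,700, which is 45 full-or-partial $400 increments; reduction = 45 × $150 = $6,750, leaving $2,550.
Total: $1,510 + $5,210 + $2,550 = $9,270.

$9,270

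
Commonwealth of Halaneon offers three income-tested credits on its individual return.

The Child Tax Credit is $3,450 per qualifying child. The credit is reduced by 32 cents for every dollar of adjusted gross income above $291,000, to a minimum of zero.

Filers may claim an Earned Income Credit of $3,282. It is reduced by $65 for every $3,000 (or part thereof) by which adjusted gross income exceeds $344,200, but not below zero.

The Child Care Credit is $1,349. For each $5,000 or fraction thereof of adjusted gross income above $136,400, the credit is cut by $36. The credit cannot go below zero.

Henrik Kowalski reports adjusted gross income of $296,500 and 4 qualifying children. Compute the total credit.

$15,483

Child Tax Credit: base = 4 × $3,450 = $13,800. 32% of the $5,500 excess over $291,000 is $1,760; credit = $13,800 − $1,760 = $12,040.
Earned Income Credit: $296,500 is at or below the $344,200 threshold, so the full $3,282 applies.
Child Care Credit: income exceeds $136,400 by $160,100, which is 33 full-or-partial $5,000 increments; reduction = 33 × $36 = $1,188, leaving $161.
Total: $12,040 + $3,282 + $161 = $15,483.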